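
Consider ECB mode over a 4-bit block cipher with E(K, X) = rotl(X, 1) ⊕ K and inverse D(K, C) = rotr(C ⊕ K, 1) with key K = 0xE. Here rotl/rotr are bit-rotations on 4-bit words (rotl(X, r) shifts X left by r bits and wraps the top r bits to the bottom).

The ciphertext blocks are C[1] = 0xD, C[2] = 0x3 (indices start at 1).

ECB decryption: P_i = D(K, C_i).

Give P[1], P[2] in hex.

P[1]: D(K, 0xD) = 0x9.
P[2]: D(K, 0x3) = 0xE.

P[1] = 0x9, P[2] = 0xE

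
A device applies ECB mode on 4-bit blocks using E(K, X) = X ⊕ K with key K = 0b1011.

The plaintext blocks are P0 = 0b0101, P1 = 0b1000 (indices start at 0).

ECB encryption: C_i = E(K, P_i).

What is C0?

C0: E(K, 0b0101) = 0b1110.

C0 = 0b1110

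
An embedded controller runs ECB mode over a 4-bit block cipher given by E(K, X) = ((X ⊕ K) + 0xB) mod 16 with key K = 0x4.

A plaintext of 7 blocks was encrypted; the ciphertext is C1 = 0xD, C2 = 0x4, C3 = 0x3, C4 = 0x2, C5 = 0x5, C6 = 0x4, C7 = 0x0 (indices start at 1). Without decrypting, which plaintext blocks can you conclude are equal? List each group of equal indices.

ECB encrypts each block independently with the same key, so equal ciphertext blocks imply equal plaintext blocks.
C2 = C6 = 0x4, so P2 = P6.

P2 = P6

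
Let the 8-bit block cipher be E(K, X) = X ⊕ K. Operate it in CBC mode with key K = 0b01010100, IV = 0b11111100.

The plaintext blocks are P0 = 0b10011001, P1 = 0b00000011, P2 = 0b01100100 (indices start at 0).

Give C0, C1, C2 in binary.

C0 = 0b00110001, C1 = 0b01100110, C2 = 0b01010110

CBC encryption: C_i = E(K, P_i ⊕ C_{i−1}), with C_{−1} = IV.
C0: P0 ⊕ 0b11111100 = 0b01100101; E(K, 0b01100101) = 0b00110001.
C1: P1 ⊕ 0b00110001 = 0b00110010; E(K, 0b00110010) = 0b01100110.
C2: P2 ⊕ 0b01100110 = 0b00000010; E(K, 0b00000010) = 0b01010110.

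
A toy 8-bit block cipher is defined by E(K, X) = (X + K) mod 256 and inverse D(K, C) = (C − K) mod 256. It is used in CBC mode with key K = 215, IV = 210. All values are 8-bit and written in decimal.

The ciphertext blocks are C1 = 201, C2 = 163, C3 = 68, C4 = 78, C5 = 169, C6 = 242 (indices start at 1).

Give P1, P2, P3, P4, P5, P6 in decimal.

P1 = 32, P2 = 5, P3 = 206, P4 = 51, P5 = 156, P6 = 178

CBC decryption: P_i = D(K, C_i) ⊕ C_{i−1}, with C_{0} = IV.
P1: D(K, 201) = 242; 242 ⊕ 210 = 32.
P2: D(K, 163) = 204; 204 ⊕ 201 = 5.
P3: D(K, 68) = 109; 109 ⊕ 163 = 206.
P4: D(K, 78) = 119; 119 ⊕ 68 = 51.
P5: D(K, 169) = 210; 210 ⊕ 78 = 156.
P6: D(K, 242) = 27; 27 ⊕ 169 = 178.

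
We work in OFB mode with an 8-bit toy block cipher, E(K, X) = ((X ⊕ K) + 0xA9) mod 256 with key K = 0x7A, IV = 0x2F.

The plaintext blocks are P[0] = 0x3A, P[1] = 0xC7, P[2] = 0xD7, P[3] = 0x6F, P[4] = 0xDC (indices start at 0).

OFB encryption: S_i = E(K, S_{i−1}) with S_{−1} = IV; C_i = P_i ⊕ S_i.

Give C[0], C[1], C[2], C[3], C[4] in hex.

C[0] = 0xC4, C[1] = 0xEA, C[2] = 0xD7, C[3] = 0x4C, C[4] = 0xDE

C[0]: S = E(K, 0x2F) = 0xFE; 0x3A ⊕ 0xFE = 0xC4.
C[1]: S = E(K, 0xFE) = 0x2D; 0xC7 ⊕ 0x2D = 0xEA.
C[2]: S = E(K, 0x2D) = 0x00; 0xD7 ⊕ 0x00 = 0xD7.
C[3]: S = E(K, 0x00) = 0x23; 0x6F ⊕ 0x23 = 0x4C.
C[4]: S = E(K, 0x23) = 0x02; 0xDC ⊕ 0x02 = 0xDE.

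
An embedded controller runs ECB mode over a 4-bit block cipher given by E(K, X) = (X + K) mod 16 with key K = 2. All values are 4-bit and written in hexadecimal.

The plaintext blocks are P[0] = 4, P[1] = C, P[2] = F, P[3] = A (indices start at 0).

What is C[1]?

ECB encryption: C_i = E(K, P_i).
C[1]: E(K, C) = E.

C[1] = E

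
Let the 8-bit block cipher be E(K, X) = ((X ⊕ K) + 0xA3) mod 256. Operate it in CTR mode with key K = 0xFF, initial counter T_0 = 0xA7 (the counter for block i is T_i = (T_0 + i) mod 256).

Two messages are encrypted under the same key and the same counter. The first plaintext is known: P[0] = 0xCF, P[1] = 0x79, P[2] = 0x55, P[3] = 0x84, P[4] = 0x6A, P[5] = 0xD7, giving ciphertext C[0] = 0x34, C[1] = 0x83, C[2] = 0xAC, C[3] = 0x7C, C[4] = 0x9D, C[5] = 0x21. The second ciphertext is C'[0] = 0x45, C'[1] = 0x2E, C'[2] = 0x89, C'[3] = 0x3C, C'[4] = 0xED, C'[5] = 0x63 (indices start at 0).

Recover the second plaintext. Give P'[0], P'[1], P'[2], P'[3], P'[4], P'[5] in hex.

In CTR with a reused counter, both messages share the same keystream S_i, so C_i ⊕ C'_i = P_i ⊕ P'_i and thus P'_i = P_i ⊕ C_i ⊕ C'_i.
P'[0]: 0xCF ⊕ 0x34 ⊕ 0x45 = 0xBE.
P'[1]: 0x79 ⊕ 0x83 ⊕ 0x2E = 0xD4.
P'[2]: 0x55 ⊕ 0xAC ⊕ 0x89 = 0x70.
P'[3]: 0x84 ⊕ 0x7C ⊕ 0x3C = 0xC4.
P'[4]: 0x6A ⊕ 0x9D ⊕ 0xED = 0x1A.
P'[5]: 0xD7 ⊕ 0x21 ⊕ 0x63 = 0x95.

P'[0] = 0xBE, P'[1] = 0xD4, P'[2] = 0x70, P'[3] = 0xC4, P'[4] = 0x1A, P'[5] = 0x95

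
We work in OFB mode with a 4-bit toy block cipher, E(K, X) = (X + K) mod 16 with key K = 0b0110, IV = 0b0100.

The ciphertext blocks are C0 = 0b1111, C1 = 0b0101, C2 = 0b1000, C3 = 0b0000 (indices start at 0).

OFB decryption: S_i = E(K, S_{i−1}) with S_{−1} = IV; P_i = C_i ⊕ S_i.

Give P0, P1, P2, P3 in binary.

P0: S = E(K, 0b0100) = 0b1010; 0b1111 ⊕ 0b1010 = 0b0101.
P1: S = E(K, 0b1010) = 0b0000; 0b0101 ⊕ 0b0000 = 0b0101.
P2: S = E(K, 0b0000) = 0b0110; 0b1000 ⊕ 0b0110 = 0b1110.
P3: S = E(K, 0b0110) = 0b1100; 0b0000 ⊕ 0b1100 = 0b1100.

P0 = 0b0101, P1 = 0b0101, P2 = 0b1110, P3 = 0b1100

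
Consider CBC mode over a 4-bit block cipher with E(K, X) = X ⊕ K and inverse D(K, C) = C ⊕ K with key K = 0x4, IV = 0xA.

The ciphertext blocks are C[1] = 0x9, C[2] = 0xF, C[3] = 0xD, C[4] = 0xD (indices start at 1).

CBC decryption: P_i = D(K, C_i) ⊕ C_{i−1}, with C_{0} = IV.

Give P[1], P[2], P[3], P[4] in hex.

P[1]: D(K, 0x9) = 0xD; 0xD ⊕ 0xA = 0x7.
P[2]: D(K, 0xF) = 0xB; 0xB ⊕ 0x9 = 0x2.
P[3]: D(K, 0xD) = 0x9; 0x9 ⊕ 0xF = 0x6.
P[4]: D(K, 0xD) = 0x9; 0x9 ⊕ 0xD = 0x4.

P[1] = 0x7, P[2] = 0x2, P[3] = 0x6, P[4] = 0x4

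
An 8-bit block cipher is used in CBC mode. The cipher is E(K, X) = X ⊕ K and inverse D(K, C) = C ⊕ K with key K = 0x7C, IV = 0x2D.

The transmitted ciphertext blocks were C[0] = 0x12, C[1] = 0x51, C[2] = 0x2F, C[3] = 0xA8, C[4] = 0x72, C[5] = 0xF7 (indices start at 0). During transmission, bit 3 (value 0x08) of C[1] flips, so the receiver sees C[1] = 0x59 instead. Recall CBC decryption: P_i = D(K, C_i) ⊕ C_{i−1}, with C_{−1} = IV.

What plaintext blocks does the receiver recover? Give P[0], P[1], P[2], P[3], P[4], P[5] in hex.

Only C[1] changed, to 0x59. In CBC, a change in C_i garbles P_i and flips the same bit in P_{i+1}. Decrypting the received ciphertext:
P[0]: D(K, 0x12) = 0x6E; 0x6E ⊕ 0x2D = 0x43.
P[1]: D(K, 0x59) = 0x25; 0x25 ⊕ 0x12 = 0x37.
P[2]: D(K, 0x2F) = 0x53; 0x53 ⊕ 0x59 = 0x0A.
P[3]: D(K, 0xA8) = 0xD4; 0xD4 ⊕ 0x2F = 0xFB.
P[4]: D(K, 0x72) = 0x0E; 0x0E ⊕ 0xA8 = 0xA6.
P[5]: D(K, 0xF7) = 0x8B; 0x8B ⊕ 0x72 = 0xF9.
Blocks that differ from the original plaintext: P[1], P[2].

P[0] = 0x43, P[1] = 0x37, P[2] = 0x0A, P[3] = 0xFB, P[4] = 0xA6, P[5] = 0xF9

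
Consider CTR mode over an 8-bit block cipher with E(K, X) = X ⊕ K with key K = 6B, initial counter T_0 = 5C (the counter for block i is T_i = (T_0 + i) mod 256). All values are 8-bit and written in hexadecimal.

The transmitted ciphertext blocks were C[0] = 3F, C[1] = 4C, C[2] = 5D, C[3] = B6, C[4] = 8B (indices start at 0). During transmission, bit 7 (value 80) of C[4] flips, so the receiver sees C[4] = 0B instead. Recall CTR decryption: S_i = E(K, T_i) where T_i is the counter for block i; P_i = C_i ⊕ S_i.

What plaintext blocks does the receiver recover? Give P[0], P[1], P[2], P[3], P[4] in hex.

P[0] = 08, P[1] = 7A, P[2] = 68, P[3] = 82, P[4] = 00

Only C[4] changed, to 0B. In CTR, a change in C_i flips the same bit in P_i only; the keystream is unaffected. Decrypting the received ciphertext:
P[0]: T = 5C, S = E(K, T) = 37; 3F ⊕ 37 = 08.
P[1]: T = 5D, S = E(K, T) = 36; 4C ⊕ 36 = 7A.
P[2]: T = 5E, S = E(K, T) = 35; 5D ⊕ 35 = 68.
P[3]: T = 5F, S = E(K, T) = 34; B6 ⊕ 34 = 82.
P[4]: T = 60, S = E(K, T) = 0B; 0B ⊕ 0B = 00.
Blocks that differ from the original plaintext: P[4].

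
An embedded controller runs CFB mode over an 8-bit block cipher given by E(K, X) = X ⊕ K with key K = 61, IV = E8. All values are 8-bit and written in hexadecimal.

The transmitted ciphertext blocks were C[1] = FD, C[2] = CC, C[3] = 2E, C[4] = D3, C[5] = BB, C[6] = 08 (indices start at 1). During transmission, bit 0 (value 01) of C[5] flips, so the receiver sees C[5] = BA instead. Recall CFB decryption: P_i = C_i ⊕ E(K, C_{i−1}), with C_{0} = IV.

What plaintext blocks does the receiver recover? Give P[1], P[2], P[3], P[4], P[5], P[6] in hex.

Only C[5] changed, to BA. In CFB, a change in C_i flips the same bit in P_i and garbles P_{i+1}. Decrypting the received ciphertext:
P[1]: E(K, E8) = 89; FD ⊕ 89 = 74.
P[2]: E(K, FD) = 9C; CC ⊕ 9C = 50.
P[3]: E(K, CC) = AD; 2E ⊕ AD = 83.
P[4]: E(K, 2E) = 4F; D3 ⊕ 4F = 9C.
P[5]: E(K, D3) = B2; BA ⊕ B2 = 08.
P[6]: E(K, BA) = DB; 08 ⊕ DB = D3.
Blocks that differ from the original plaintext: P[5], P[6].

P[1] = 74, P[2] = 50, P[3] = 83, P[4] = 9C, P[5] = 08, P[6] = D3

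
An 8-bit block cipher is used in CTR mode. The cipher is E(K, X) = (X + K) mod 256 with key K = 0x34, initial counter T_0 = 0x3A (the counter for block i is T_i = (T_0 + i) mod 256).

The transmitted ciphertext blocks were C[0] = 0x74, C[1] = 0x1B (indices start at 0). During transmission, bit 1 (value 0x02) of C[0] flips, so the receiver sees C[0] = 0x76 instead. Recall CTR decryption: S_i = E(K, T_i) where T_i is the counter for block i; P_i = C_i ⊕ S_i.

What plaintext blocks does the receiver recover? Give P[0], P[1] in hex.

P[0] = 0x18, P[1] = 0x74

Only C[0] changed, to 0x76. In CTR, a change in C_i flips the same bit in P_i only; the keystream is unaffected. Decrypting the received ciphertext:
P[0]: T = 0x3A, S = E(K, T) = 0x6E; 0x76 ⊕ 0x6E = 0x18.
P[1]: T = 0x3B, S = E(K, T) = 0x6F; 0x1B ⊕ 0x6F = 0x74.
Blocks that differ from the original plaintext: P[0].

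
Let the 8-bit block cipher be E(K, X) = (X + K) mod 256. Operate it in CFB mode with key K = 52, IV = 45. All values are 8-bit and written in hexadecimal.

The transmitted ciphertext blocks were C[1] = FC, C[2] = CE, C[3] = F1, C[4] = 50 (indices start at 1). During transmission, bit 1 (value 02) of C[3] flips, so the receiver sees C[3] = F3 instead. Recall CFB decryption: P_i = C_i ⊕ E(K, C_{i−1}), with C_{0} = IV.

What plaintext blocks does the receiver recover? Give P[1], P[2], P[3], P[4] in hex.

Only C[3] changed, to F3. In CFB, a change in C_i flips the same bit in P_i and garbles P_{i+1}. Decrypting the received ciphertext:
P[1]: E(K, 45) = 97; FC ⊕ 97 = 6B.
P[2]: E(K, FC) = 4E; CE ⊕ 4E = 80.
P[3]: E(K, CE) = 20; F3 ⊕ 20 = D3.
P[4]: E(K, F3) = 45; 50 ⊕ 45 = 15.
Blocks that differ from the original plaintext: P[3], P[4].

P[1] = 6B, P[2] = 80, P[3] = D3, P[4] = 15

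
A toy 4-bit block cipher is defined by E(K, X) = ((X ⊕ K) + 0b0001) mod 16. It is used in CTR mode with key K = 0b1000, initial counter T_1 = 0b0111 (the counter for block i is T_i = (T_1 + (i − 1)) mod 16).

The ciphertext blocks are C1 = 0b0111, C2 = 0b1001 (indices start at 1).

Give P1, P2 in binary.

P1 = 0b0111, P2 = 0b1000

CTR decryption: S_i = E(K, T_i) where T_i is the counter for block i; P_i = C_i ⊕ S_i.
P1: T = 0b0111, S = E(K, T) = 0b0000; 0b0111 ⊕ 0b0000 = 0b0111.
P2: T = 0b1000, S = E(K, T) = 0b0001; 0b1001 ⊕ 0b0001 = 0b1000.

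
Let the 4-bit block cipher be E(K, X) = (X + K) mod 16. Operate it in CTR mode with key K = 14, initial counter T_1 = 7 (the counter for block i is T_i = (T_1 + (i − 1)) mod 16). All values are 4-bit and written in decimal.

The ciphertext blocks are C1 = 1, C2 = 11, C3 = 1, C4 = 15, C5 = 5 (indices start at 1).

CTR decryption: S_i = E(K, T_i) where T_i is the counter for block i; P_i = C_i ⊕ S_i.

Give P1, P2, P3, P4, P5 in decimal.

P1 = 4, P2 = 13, P3 = 6, P4 = 7, P5 = 12

P1: T = 7, S = E(K, T) = 5; 1 ⊕ 5 = 4.
P2: T = 8, S = E(K, T) = 6; 11 ⊕ 6 = 13.
P3: T = 9, S = E(K, T) = 7; 1 ⊕ 7 = 6.
P4: T = 10, S = E(K, T) = 8; 15 ⊕ 8 = 7.
P5: T = 11, S = E(K, T) = 9; 5 ⊕ 9 = 12.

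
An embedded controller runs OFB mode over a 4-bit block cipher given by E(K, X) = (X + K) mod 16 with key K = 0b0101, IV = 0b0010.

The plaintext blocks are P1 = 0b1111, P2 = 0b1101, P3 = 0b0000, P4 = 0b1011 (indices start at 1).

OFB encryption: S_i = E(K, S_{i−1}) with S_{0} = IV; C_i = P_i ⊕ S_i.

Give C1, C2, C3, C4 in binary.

C1: S = E(K, 0b0010) = 0b0111; 0b1111 ⊕ 0b0111 = 0b1000.
C2: S = E(K, 0b0111) = 0b1100; 0b1101 ⊕ 0b1100 = 0b0001.
C3: S = E(K, 0b1100) = 0b0001; 0b0000 ⊕ 0b0001 = 0b0001.
C4: S = E(K, 0b0001) = 0b0110; 0b1011 ⊕ 0b0110 = 0b1101.

C1 = 0b1000, C2 = 0b0001, C3 = 0b0001, C4 = 0b1101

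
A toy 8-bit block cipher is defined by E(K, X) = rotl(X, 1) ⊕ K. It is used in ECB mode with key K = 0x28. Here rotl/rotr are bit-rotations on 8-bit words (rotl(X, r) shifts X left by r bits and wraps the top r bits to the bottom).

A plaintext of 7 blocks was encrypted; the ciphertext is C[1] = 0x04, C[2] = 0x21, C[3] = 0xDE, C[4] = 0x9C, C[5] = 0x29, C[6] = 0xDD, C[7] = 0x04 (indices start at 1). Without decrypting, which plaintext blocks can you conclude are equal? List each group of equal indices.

P[1] = P[7]

ECB encrypts each block independently with the same key, so equal ciphertext blocks imply equal plaintext blocks.
C[1] = C[7] = 0x04, so P[1] = P[7].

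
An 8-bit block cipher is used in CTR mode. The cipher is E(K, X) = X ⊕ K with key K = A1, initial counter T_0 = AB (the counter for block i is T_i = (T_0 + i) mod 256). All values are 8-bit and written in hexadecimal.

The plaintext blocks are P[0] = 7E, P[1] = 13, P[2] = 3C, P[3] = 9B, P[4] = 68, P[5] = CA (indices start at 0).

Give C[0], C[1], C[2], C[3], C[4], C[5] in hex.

C[0] = 74, C[1] = 1E, C[2] = 30, C[3] = 94, C[4] = 66, C[5] = DB

CTR encryption: S_i = E(K, T_i) where T_i is the counter for block i; C_i = P_i ⊕ S_i.
C[0]: T = AB, S = E(K, T) = 0A; 7E ⊕ 0A = 74.
C[1]: T = AC, S = E(K, T) = 0D; 13 ⊕ 0D = 1E.
C[2]: T = AD, S = E(K, T) = 0C; 3C ⊕ 0C = 30.
C[3]: T = AE, S = E(K, T) = 0F; 9B ⊕ 0F = 94.
C[4]: T = AF, S = E(K, T) = 0E; 68 ⊕ 0E = 66.
C[5]: T = B0, S = E(K, T) = 11; CA ⊕ 11 = DB.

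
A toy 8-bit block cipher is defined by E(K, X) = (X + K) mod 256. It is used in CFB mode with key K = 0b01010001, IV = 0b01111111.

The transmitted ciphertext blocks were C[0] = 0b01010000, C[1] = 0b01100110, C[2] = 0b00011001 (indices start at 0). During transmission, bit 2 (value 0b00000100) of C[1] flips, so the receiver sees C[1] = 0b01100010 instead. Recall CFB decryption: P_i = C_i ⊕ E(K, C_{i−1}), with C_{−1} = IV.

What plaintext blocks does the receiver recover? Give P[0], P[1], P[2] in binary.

P[0] = 0b10000000, P[1] = 0b11000011, P[2] = 0b10101010

Only C[1] changed, to 0b01100010. In CFB, a change in C_i flips the same bit in P_i and garbles P_{i+1}. Decrypting the received ciphertext:
P[0]: E(K, 0b01111111) = 0b11010000; 0b01010000 ⊕ 0b11010000 = 0b10000000.
P[1]: E(K, 0b01010000) = 0b10100001; 0b01100010 ⊕ 0b10100001 = 0b11000011.
P[2]: E(K, 0b01100010) = 0b10110011; 0b00011001 ⊕ 0b10110011 = 0b10101010.
Blocks that differ from the original plaintext: P[1], P[2].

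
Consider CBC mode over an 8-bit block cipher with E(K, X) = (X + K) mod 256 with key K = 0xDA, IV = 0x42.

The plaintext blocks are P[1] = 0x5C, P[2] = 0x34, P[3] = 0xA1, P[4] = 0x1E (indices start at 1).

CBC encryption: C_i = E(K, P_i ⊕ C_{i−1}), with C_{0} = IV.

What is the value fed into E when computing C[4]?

0xFF

C[1]: P[1] ⊕ 0x42 = 0x1E; E(K, 0x1E) = 0xF8.
C[2]: P[2] ⊕ 0xF8 = 0xCC; E(K, 0xCC) = 0xA6.
C[3]: P[3] ⊕ 0xA6 = 0x07; E(K, 0x07) = 0xE1.
C[4]: P[4] ⊕ 0xE1 = 0xFF; E(K, 0xFF) = 0xD9.
So the input to E for block [4] is 0xFF.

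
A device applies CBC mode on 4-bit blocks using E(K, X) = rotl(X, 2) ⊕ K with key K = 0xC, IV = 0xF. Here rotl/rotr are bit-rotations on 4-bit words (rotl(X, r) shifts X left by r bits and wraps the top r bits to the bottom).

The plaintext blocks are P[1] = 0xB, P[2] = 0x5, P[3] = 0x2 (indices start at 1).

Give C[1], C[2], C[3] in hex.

CBC encryption: C_i = E(K, P_i ⊕ C_{i−1}), with C_{0} = IV.
C[1]: P[1] ⊕ 0xF = 0x4; E(K, 0x4) = 0xD.
C[2]: P[2] ⊕ 0xD = 0x8; E(K, 0x8) = 0xE.
C[3]: P[3] ⊕ 0xE = 0xC; E(K, 0xC) = 0xF.

C[1] = 0xD, C[2] = 0xE, C[3] = 0xF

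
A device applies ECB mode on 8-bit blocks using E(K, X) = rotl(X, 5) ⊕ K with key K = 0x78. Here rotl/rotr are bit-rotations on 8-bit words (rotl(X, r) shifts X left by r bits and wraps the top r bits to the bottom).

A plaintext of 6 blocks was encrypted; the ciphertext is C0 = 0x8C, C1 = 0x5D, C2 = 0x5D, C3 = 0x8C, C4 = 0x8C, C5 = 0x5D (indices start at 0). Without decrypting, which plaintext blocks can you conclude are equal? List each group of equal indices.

P0 = P3 = P4; P1 = P2 = P5

ECB encrypts each block independently with the same key, so equal ciphertext blocks imply equal plaintext blocks.
C0 = C3 = C4 = 0x8C, so P0 = P3 = P4.
C1 = C2 = C5 = 0x5D, so P1 = P2 = P5.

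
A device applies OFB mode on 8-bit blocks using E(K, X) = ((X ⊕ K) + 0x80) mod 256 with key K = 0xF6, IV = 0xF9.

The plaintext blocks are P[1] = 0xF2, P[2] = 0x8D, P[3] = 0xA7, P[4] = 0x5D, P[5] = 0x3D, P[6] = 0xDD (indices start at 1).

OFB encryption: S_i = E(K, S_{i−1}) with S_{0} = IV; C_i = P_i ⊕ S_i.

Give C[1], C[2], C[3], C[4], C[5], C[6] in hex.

C[1] = 0x7D, C[2] = 0x74, C[3] = 0x28, C[4] = 0xA4, C[5] = 0xB2, C[6] = 0x24

C[1]: S = E(K, 0xF9) = 0x8F; 0xF2 ⊕ 0x8F = 0x7D.
C[2]: S = E(K, 0x8F) = 0xF9; 0x8D ⊕ 0xF9 = 0x74.
C[3]: S = E(K, 0xF9) = 0x8F; 0xA7 ⊕ 0x8F = 0x28.
C[4]: S = E(K, 0x8F) = 0xF9; 0x5D ⊕ 0xF9 = 0xA4.
C[5]: S = E(K, 0xF9) = 0x8F; 0x3D ⊕ 0x8F = 0xB2.
C[6]: S = E(K, 0x8F) = 0xF9; 0xDD ⊕ 0xF9 = 0x24.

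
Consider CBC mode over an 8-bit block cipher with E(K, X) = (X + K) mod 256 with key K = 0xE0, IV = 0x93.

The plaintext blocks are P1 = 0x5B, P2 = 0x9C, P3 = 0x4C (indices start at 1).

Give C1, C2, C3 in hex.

CBC encryption: C_i = E(K, P_i ⊕ C_{i−1}), with C_{0} = IV.
C1: P1 ⊕ 0x93 = 0xC8; E(K, 0xC8) = 0xA8.
C2: P2 ⊕ 0xA8 = 0x34; E(K, 0x34) = 0x14.
C3: P3 ⊕ 0x14 = 0x58; E(K, 0x58) = 0x38.

C1 = 0xA8, C2 = 0x14, C3 = 0x38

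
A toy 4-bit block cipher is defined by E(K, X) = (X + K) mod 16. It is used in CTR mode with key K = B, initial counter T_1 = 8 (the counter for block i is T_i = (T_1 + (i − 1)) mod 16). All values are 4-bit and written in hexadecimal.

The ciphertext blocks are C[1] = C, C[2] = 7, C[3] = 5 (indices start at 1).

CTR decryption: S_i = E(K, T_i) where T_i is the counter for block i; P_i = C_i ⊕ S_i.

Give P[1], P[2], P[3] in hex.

P[1] = F, P[2] = 3, P[3] = 0

P[1]: T = 8, S = E(K, T) = 3; C ⊕ 3 = F.
P[2]: T = 9, S = E(K, T) = 4; 7 ⊕ 4 = 3.
P[3]: T = A, S = E(K, T) = 5; 5 ⊕ 5 = 0.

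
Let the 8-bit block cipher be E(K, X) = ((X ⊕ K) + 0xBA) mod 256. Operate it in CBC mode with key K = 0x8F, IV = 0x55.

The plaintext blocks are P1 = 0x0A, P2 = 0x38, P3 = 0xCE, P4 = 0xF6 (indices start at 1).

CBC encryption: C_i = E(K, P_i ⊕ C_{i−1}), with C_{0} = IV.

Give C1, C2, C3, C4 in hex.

C1: P1 ⊕ 0x55 = 0x5F; E(K, 0x5F) = 0x8A.
C2: P2 ⊕ 0x8A = 0xB2; E(K, 0xB2) = 0xF7.
C3: P3 ⊕ 0xF7 = 0x39; E(K, 0x39) = 0x70.
C4: P4 ⊕ 0x70 = 0x86; E(K, 0x86) = 0xC3.

C1 = 0x8A, C2 = 0xF7, C3 = 0x70, C4 = 0xC3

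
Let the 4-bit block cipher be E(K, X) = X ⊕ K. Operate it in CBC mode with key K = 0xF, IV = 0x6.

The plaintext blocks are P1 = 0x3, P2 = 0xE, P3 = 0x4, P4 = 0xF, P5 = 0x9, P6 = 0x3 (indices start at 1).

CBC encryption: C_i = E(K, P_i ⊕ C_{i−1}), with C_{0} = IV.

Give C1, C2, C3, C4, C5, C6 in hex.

C1 = 0xA, C2 = 0xB, C3 = 0x0, C4 = 0x0, C5 = 0x6, C6 = 0xA

C1: P1 ⊕ 0x6 = 0x5; E(K, 0x5) = 0xA.
C2: P2 ⊕ 0xA = 0x4; E(K, 0x4) = 0xB.
C3: P3 ⊕ 0xB = 0xF; E(K, 0xF) = 0x0.
C4: P4 ⊕ 0x0 = 0xF; E(K, 0xF) = 0x0.
C5: P5 ⊕ 0x0 = 0x9; E(K, 0x9) = 0x6.
C6: P6 ⊕ 0x6 = 0x5; E(K, 0x5) = 0xA.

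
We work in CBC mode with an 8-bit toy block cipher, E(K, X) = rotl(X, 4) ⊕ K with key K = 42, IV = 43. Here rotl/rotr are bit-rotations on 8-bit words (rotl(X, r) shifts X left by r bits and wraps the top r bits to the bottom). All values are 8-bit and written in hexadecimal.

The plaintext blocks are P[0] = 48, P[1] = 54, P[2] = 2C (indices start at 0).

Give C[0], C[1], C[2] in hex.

CBC encryption: C_i = E(K, P_i ⊕ C_{i−1}), with C_{−1} = IV.
C[0]: P[0] ⊕ 43 = 0B; E(K, 0B) = F2.
C[1]: P[1] ⊕ F2 = A6; E(K, A6) = 28.
C[2]: P[2] ⊕ 28 = 04; E(K, 04) = 02.

C[0] = F2, C[1] = 28, C[2] = 02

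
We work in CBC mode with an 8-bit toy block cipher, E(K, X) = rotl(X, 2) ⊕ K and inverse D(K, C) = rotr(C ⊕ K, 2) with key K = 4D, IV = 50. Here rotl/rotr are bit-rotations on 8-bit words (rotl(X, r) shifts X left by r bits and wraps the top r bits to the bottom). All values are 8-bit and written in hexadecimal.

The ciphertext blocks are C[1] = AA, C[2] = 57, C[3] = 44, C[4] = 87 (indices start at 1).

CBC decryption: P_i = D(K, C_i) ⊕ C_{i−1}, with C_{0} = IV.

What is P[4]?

P[4]: D(K, 87) = B2; B2 ⊕ 44 = F6.

P[4] = F6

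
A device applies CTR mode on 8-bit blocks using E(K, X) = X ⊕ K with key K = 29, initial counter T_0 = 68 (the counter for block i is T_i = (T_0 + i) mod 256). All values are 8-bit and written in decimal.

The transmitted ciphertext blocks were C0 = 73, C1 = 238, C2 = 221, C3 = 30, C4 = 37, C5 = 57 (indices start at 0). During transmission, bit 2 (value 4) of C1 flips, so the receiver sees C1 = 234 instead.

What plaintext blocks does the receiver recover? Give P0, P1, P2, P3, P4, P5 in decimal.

P0 = 16, P1 = 178, P2 = 134, P3 = 68, P4 = 112, P5 = 109

CTR decryption: S_i = E(K, T_i) where T_i is the counter for block i; P_i = C_i ⊕ S_i.
Only C1 changed, to 234. In CTR, a change in C_i flips the same bit in P_i only; the keystream is unaffected. Decrypting the received ciphertext:
P0: T = 68, S = E(K, T) = 89; 73 ⊕ 89 = 16.
P1: T = 69, S = E(K, T) = 88; 234 ⊕ 88 = 178.
P2: T = 70, S = E(K, T) = 91; 221 ⊕ 91 = 134.
P3: T = 71, S = E(K, T) = 90; 30 ⊕ 90 = 68.
P4: T = 72, S = E(K, T) = 85; 37 ⊕ 85 = 112.
P5: T = 73, S = E(K, T) = 84; 57 ⊕ 84 = 109.
Blocks that differ from the original plaintext: P1.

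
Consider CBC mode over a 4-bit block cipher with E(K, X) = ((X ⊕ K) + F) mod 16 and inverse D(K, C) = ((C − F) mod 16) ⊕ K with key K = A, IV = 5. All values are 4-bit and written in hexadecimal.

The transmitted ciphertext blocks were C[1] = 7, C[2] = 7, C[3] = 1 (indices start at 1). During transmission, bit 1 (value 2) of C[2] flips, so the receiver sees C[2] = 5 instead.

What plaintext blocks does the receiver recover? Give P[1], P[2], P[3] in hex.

CBC decryption: P_i = D(K, C_i) ⊕ C_{i−1}, with C_{0} = IV.
Only C[2] changed, to 5. In CBC, a change in C_i garbles P_i and flips the same bit in P_{i+1}. Decrypting the received ciphertext:
P[1]: D(K, 7) = 2; 2 ⊕ 5 = 7.
P[2]: D(K, 5) = C; C ⊕ 7 = B.
P[3]: D(K, 1) = 8; 8 ⊕ 5 = D.
Blocks that differ from the original plaintext: P[2], P[3].

P[1] = 7, P[2] = B, P[3] = D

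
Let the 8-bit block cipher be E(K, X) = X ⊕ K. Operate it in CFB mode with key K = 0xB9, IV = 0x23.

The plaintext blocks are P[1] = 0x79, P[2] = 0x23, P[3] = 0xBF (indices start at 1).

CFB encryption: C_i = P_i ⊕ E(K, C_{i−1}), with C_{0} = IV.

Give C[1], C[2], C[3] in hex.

C[1] = 0xE3, C[2] = 0x79, C[3] = 0x7F

C[1]: E(K, 0x23) = 0x9A; 0x79 ⊕ 0x9A = 0xE3.
C[2]: E(K, 0xE3) = 0x5A; 0x23 ⊕ 0x5A = 0x79.
C[3]: E(K, 0x79) = 0xC0; 0xBF ⊕ 0xC0 = 0x7F.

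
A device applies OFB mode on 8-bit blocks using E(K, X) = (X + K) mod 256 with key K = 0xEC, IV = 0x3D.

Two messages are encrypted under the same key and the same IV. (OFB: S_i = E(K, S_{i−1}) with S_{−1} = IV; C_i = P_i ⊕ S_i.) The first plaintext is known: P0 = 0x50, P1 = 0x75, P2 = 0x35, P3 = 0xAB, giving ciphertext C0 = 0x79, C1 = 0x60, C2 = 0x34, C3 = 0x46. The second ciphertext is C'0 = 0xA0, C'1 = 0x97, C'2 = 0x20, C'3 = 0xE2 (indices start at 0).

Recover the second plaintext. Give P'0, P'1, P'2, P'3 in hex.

In OFB with a reused IV, both messages share the same keystream S_i, so C_i ⊕ C'_i = P_i ⊕ P'_i and thus P'_i = P_i ⊕ C_i ⊕ C'_i.
P'0: 0x50 ⊕ 0x79 ⊕ 0xA0 = 0x89.
P'1: 0x75 ⊕ 0x60 ⊕ 0x97 = 0x82.
P'2: 0x35 ⊕ 0x34 ⊕ 0x20 = 0x21.
P'3: 0xAB ⊕ 0x46 ⊕ 0xE2 = 0x0F.

P'0 = 0x89, P'1 = 0x82, P'2 = 0x21, P'3 = 0x0F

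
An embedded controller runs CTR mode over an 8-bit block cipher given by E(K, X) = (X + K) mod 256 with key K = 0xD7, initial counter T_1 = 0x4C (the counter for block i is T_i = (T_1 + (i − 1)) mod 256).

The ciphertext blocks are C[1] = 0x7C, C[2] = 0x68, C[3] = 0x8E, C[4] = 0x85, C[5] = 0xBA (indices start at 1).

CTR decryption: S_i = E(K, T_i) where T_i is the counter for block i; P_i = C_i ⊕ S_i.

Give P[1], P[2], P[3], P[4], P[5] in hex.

P[1] = 0x5F, P[2] = 0x4C, P[3] = 0xAB, P[4] = 0xA3, P[5] = 0x9D

P[1]: T = 0x4C, S = E(K, T) = 0x23; 0x7C ⊕ 0x23 = 0x5F.
P[2]: T = 0x4D, S = E(K, T) = 0x24; 0x68 ⊕ 0x24 = 0x4C.
P[3]: T = 0x4E, S = E(K, T) = 0x25; 0x8E ⊕ 0x25 = 0xAB.
P[4]: T = 0x4F, S = E(K, T) = 0x26; 0x85 ⊕ 0x26 = 0xA3.
P[5]: T = 0x50, S = E(K, T) = 0x27; 0xBA ⊕ 0x27 = 0x9D.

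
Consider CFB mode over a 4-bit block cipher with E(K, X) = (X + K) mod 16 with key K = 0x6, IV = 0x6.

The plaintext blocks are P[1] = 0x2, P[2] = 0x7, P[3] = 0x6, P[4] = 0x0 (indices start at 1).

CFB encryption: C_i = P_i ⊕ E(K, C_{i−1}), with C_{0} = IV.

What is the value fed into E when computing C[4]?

0xF

C[1]: E(K, 0x6) = 0xC; 0x2 ⊕ 0xC = 0xE.
C[2]: E(K, 0xE) = 0x4; 0x7 ⊕ 0x4 = 0x3.
C[3]: E(K, 0x3) = 0x9; 0x6 ⊕ 0x9 = 0xF.
C[4]: E(K, 0xF) = 0x5; 0x0 ⊕ 0x5 = 0x5.
So the input to E for block [4] is 0xF.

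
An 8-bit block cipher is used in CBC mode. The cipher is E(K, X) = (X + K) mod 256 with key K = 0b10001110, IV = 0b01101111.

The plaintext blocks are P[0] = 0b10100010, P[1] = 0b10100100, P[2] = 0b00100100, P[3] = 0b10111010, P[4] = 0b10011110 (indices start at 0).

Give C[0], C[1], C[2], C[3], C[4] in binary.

C[0] = 0b01011011, C[1] = 0b10001101, C[2] = 0b00110111, C[3] = 0b00011011, C[4] = 0b00010011

CBC encryption: C_i = E(K, P_i ⊕ C_{i−1}), with C_{−1} = IV.
C[0]: P[0] ⊕ 0b01101111 = 0b11001101; E(K, 0b11001101) = 0b01011011.
C[1]: P[1] ⊕ 0b01011011 = 0b11111111; E(K, 0b11111111) = 0b10001101.
C[2]: P[2] ⊕ 0b10001101 = 0b10101001; E(K, 0b10101001) = 0b00110111.
C[3]: P[3] ⊕ 0b00110111 = 0b10001101; E(K, 0b10001101) = 0b00011011.
C[4]: P[4] ⊕ 0b00011011 = 0b10000101; E(K, 0b10000101) = 0b00010011.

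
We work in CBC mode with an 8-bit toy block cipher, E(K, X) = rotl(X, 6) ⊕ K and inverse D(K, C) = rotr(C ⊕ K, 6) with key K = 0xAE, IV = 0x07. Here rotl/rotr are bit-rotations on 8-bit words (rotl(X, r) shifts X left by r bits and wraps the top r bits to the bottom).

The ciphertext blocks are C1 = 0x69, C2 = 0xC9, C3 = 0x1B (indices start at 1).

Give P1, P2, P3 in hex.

CBC decryption: P_i = D(K, C_i) ⊕ C_{i−1}, with C_{0} = IV.
P1: D(K, 0x69) = 0x1F; 0x1F ⊕ 0x07 = 0x18.
P2: D(K, 0xC9) = 0x9D; 0x9D ⊕ 0x69 = 0xF4.
P3: D(K, 0x1B) = 0xD6; 0xD6 ⊕ 0xC9 = 0x1F.

P1 = 0x18, P2 = 0xF4, P3 = 0x1F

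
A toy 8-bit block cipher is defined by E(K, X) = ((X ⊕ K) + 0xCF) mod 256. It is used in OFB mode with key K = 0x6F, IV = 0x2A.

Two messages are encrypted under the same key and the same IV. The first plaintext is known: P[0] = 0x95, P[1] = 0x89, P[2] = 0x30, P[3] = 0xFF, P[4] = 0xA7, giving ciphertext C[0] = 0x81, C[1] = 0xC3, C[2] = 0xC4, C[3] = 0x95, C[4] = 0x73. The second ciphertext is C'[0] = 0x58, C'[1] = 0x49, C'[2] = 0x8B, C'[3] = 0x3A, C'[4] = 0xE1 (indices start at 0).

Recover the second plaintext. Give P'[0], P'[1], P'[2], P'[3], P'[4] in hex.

P'[0] = 0x4C, P'[1] = 0x03, P'[2] = 0x7F, P'[3] = 0x50, P'[4] = 0x35

In OFB with a reused IV, both messages share the same keystream S_i, so C_i ⊕ C'_i = P_i ⊕ P'_i and thus P'_i = P_i ⊕ C_i ⊕ C'_i.
P'[0]: 0x95 ⊕ 0x81 ⊕ 0x58 = 0x4C.
P'[1]: 0x89 ⊕ 0xC3 ⊕ 0x49 = 0x03.
P'[2]: 0x30 ⊕ 0xC4 ⊕ 0x8B = 0x7F.
P'[3]: 0xFF ⊕ 0x95 ⊕ 0x3A = 0x50.
P'[4]: 0xA7 ⊕ 0x73 ⊕ 0xE1 = 0x35.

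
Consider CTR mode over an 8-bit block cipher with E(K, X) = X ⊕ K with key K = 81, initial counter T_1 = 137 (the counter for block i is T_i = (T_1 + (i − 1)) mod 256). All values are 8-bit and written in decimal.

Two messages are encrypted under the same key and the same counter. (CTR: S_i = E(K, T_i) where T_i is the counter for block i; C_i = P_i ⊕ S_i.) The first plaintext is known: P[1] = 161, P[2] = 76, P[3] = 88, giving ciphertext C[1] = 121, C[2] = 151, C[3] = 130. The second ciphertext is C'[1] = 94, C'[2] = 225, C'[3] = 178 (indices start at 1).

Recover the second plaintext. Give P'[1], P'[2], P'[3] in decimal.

In CTR with a reused counter, both messages share the same keystream S_i, so C_i ⊕ C'_i = P_i ⊕ P'_i and thus P'_i = P_i ⊕ C_i ⊕ C'_i.
P'[1]: 161 ⊕ 121 ⊕ 94 = 134.
P'[2]: 76 ⊕ 151 ⊕ 225 = 58.
P'[3]: 88 ⊕ 130 ⊕ 178 = 104.

P'[1] = 134, P'[2] = 58, P'[3] = 104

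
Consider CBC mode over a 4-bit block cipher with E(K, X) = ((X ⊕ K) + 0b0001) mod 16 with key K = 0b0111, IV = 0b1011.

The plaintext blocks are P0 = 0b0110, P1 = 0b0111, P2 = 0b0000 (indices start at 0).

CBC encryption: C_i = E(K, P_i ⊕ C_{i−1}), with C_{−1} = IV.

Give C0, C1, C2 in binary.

C0: P0 ⊕ 0b1011 = 0b1101; E(K, 0b1101) = 0b1011.
C1: P1 ⊕ 0b1011 = 0b1100; E(K, 0b1100) = 0b1100.
C2: P2 ⊕ 0b1100 = 0b1100; E(K, 0b1100) = 0b1100.

C0 = 0b1011, C1 = 0b1100, C2 = 0b1100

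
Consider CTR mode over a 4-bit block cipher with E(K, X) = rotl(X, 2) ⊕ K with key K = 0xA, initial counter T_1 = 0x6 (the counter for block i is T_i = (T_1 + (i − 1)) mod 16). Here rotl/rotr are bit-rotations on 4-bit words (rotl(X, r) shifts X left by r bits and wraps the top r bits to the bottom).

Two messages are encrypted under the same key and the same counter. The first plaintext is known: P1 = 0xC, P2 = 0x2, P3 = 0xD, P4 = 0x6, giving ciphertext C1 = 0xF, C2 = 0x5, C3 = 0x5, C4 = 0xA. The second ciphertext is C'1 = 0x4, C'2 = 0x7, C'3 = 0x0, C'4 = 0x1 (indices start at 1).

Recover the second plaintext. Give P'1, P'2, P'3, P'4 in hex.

In CTR with a reused counter, both messages share the same keystream S_i, so C_i ⊕ C'_i = P_i ⊕ P'_i and thus P'_i = P_i ⊕ C_i ⊕ C'_i.
P'1: 0xC ⊕ 0xF ⊕ 0x4 = 0x7.
P'2: 0x2 ⊕ 0x5 ⊕ 0x7 = 0x0.
P'3: 0xD ⊕ 0x5 ⊕ 0x0 = 0x8.
P'4: 0x6 ⊕ 0xA ⊕ 0x1 = 0xD.

P'1 = 0x7, P'2 = 0x0, P'3 = 0x8, P'4 = 0xD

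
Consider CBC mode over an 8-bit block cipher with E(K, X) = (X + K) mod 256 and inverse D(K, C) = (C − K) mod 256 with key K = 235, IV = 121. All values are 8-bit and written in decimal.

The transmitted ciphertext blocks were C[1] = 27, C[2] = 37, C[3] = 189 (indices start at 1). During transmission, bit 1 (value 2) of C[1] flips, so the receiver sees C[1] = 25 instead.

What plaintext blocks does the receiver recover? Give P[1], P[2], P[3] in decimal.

P[1] = 87, P[2] = 35, P[3] = 247

CBC decryption: P_i = D(K, C_i) ⊕ C_{i−1}, with C_{0} = IV.
Only C[1] changed, to 25. In CBC, a change in C_i garbles P_i and flips the same bit in P_{i+1}. Decrypting the received ciphertext:
P[1]: D(K, 25) = 46; 46 ⊕ 121 = 87.
P[2]: D(K, 37) = 58; 58 ⊕ 25 = 35.
P[3]: D(K, 189) = 210; 210 ⊕ 37 = 247.
Blocks that differ from the original plaintext: P[1], P[2].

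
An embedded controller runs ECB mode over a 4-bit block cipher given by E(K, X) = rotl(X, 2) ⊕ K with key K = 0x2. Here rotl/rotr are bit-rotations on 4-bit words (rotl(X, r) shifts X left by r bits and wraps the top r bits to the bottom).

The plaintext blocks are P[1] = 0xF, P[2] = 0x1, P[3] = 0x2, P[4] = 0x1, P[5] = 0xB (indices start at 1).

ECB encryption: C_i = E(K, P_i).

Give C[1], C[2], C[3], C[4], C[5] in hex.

C[1] = 0xD, C[2] = 0x6, C[3] = 0xA, C[4] = 0x6, C[5] = 0xC

C[1]: E(K, 0xF) = 0xD.
C[2]: E(K, 0x1) = 0x6.
C[3]: E(K, 0x2) = 0xA.
C[4]: E(K, 0x1) = 0x6.
C[5]: E(K, 0xB) = 0xC.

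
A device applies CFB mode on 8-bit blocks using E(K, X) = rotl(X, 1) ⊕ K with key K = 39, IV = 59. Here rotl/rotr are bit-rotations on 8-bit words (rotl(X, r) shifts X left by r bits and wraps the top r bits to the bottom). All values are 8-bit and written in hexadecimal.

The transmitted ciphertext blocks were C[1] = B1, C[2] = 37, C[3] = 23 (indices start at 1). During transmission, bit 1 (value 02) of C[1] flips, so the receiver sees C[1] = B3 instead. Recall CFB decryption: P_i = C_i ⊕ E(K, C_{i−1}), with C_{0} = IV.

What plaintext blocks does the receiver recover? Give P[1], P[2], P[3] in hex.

Only C[1] changed, to B3. In CFB, a change in C_i flips the same bit in P_i and garbles P_{i+1}. Decrypting the received ciphertext:
P[1]: E(K, 59) = 8B; B3 ⊕ 8B = 38.
P[2]: E(K, B3) = 5E; 37 ⊕ 5E = 69.
P[3]: E(K, 37) = 57; 23 ⊕ 57 = 74.
Blocks that differ from the original plaintext: P[1], P[2].

P[1] = 38, P[2] = 69, P[3] = 74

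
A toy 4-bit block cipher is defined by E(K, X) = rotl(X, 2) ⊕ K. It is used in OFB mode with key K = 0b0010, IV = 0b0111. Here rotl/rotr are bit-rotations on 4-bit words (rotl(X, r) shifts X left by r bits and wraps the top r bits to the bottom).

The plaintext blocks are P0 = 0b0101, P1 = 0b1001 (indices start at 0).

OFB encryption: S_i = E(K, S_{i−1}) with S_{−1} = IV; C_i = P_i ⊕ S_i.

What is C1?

C0: S = E(K, 0b0111) = 0b1111; 0b0101 ⊕ 0b1111 = 0b1010.
C1: S = E(K, 0b1111) = 0b1101; 0b1001 ⊕ 0b1101 = 0b0100.

C1 = 0b0100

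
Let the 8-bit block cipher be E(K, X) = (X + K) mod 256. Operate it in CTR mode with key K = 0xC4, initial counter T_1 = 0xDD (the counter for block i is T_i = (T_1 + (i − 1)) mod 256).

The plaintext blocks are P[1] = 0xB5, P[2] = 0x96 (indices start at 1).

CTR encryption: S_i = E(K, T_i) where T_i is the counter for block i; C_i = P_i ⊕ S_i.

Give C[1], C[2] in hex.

C[1] = 0x14, C[2] = 0x34

C[1]: T = 0xDD, S = E(K, T) = 0xA1; 0xB5 ⊕ 0xA1 = 0x14.
C[2]: T = 0xDE, S = E(K, T) = 0xA2; 0x96 ⊕ 0xA2 = 0x34.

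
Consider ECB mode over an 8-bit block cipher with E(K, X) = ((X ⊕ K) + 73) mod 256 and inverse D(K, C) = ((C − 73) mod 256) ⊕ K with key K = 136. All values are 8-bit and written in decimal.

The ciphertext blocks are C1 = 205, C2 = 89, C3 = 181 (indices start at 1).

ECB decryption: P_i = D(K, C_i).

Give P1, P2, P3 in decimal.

P1: D(K, 205) = 12.
P2: D(K, 89) = 152.
P3: D(K, 181) = 228.

P1 = 12, P2 = 152, P3 = 228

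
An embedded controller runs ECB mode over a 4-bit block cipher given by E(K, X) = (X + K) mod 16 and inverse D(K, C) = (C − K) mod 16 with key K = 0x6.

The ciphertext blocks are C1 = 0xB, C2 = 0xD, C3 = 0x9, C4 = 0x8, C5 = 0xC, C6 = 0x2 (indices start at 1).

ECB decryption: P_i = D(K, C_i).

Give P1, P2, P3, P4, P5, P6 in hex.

P1 = 0x5, P2 = 0x7, P3 = 0x3, P4 = 0x2, P5 = 0x6, P6 = 0xC

P1: D(K, 0xB) = 0x5.
P2: D(K, 0xD) = 0x7.
P3: D(K, 0x9) = 0x3.
P4: D(K, 0x8) = 0x2.
P5: D(K, 0xC) = 0x6.
P6: D(K, 0x2) = 0xC.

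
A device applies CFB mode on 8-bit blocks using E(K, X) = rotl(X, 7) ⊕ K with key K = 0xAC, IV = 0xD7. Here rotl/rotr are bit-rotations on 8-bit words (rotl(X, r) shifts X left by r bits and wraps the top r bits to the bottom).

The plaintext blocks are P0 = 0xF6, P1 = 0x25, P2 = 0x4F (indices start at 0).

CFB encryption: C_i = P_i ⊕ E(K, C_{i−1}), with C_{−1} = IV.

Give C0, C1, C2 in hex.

C0 = 0xB1, C1 = 0x51, C2 = 0x4B

C0: E(K, 0xD7) = 0x47; 0xF6 ⊕ 0x47 = 0xB1.
C1: E(K, 0xB1) = 0x74; 0x25 ⊕ 0x74 = 0x51.
C2: E(K, 0x51) = 0x04; 0x4F ⊕ 0x04 = 0x4B.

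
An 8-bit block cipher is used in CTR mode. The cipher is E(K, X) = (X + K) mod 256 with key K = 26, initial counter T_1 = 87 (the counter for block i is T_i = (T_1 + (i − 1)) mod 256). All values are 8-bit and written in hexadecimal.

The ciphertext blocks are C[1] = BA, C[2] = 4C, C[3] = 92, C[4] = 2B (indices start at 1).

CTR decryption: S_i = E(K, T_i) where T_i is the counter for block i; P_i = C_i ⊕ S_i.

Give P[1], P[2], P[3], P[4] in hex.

P[1]: T = 87, S = E(K, T) = AD; BA ⊕ AD = 17.
P[2]: T = 88, S = E(K, T) = AE; 4C ⊕ AE = E2.
P[3]: T = 89, S = E(K, T) = AF; 92 ⊕ AF = 3D.
P[4]: T = 8A, S = E(K, T) = B0; 2B ⊕ B0 = 9B.

P[1] = 17, P[2] = E2, P[3] = 3D, P[4] = 9B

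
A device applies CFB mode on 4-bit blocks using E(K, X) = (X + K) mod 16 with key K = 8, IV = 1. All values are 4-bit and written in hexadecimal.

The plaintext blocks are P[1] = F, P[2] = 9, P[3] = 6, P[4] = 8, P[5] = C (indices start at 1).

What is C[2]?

C[2] = 7

CFB encryption: C_i = P_i ⊕ E(K, C_{i−1}), with C_{0} = IV.
C[1]: E(K, 1) = 9; F ⊕ 9 = 6.
C[2]: E(K, 6) = E; 9 ⊕ E = 7.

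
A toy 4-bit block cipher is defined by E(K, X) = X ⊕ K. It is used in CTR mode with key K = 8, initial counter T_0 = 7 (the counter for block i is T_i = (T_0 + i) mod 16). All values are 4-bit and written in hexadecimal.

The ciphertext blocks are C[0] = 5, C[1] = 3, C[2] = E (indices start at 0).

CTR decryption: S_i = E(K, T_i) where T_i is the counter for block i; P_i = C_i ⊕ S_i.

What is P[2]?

P[2]: T = 9, S = E(K, T) = 1; E ⊕ 1 = F.

P[2] = F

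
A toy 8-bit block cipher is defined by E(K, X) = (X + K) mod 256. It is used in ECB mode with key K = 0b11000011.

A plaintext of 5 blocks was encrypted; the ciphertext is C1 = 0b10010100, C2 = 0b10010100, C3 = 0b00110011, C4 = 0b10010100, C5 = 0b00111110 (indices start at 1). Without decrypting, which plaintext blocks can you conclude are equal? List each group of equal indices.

ECB encrypts each block independently with the same key, so equal ciphertext blocks imply equal plaintext blocks.
C1 = C2 = C4 = 0b10010100, so P1 = P2 = P4.

P1 = P2 = P4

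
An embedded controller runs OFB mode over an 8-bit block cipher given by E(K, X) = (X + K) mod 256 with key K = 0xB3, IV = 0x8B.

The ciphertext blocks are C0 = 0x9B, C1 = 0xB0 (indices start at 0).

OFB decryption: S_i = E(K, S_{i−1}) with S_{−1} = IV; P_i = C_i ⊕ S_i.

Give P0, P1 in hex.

P0: S = E(K, 0x8B) = 0x3E; 0x9B ⊕ 0x3E = 0xA5.
P1: S = E(K, 0x3E) = 0xF1; 0xB0 ⊕ 0xF1 = 0x41.

P0 = 0xA5, P1 = 0x41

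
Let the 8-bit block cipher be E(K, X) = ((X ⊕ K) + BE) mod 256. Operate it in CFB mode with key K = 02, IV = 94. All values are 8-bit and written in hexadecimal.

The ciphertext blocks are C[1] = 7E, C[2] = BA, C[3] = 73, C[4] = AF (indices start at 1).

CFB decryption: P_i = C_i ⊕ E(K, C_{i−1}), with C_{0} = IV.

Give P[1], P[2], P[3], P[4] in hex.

P[1] = 2A, P[2] = 80, P[3] = 05, P[4] = 80

P[1]: E(K, 94) = 54; 7E ⊕ 54 = 2A.
P[2]: E(K, 7E) = 3A; BA ⊕ 3A = 80.
P[3]: E(K, BA) = 76; 73 ⊕ 76 = 05.
P[4]: E(K, 73) = 2F; AF ⊕ 2F = 80.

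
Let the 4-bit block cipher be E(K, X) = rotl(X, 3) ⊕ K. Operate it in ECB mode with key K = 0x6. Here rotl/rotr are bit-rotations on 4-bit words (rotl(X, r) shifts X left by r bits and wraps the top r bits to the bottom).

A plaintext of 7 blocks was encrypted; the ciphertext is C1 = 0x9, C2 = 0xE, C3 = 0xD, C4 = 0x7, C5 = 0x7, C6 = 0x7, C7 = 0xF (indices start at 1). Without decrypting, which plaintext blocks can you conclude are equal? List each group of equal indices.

P4 = P5 = P6

ECB encrypts each block independently with the same key, so equal ciphertext blocks imply equal plaintext blocks.
C4 = C5 = C6 = 0x7, so P4 = P5 = P6.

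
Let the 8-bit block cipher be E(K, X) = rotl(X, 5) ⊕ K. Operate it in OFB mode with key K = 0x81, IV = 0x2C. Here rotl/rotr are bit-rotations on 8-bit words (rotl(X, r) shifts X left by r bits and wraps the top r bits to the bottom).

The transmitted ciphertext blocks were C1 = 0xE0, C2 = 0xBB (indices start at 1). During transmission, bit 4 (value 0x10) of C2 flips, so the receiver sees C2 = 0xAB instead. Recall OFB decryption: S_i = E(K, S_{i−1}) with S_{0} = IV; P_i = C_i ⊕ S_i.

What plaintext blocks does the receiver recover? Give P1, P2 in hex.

Only C2 changed, to 0xAB. In OFB, a change in C_i flips the same bit in P_i only; the keystream is unaffected. Decrypting the received ciphertext:
P1: S = E(K, 0x2C) = 0x04; 0xE0 ⊕ 0x04 = 0xE4.
P2: S = E(K, 0x04) = 0x01; 0xAB ⊕ 0x01 = 0xAA.
Blocks that differ from the original plaintext: P2.

P1 = 0xE4, P2 = 0xAA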